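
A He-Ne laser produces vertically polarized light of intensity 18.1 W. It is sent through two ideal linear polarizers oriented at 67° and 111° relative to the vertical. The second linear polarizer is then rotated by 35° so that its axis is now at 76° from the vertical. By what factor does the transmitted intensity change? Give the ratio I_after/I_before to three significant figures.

Before rotation:
By Malus's law, I₁ = I₀ cos²(67° − 0°) = I₀ cos²(67°) = 0.1527 I₀.
I₂ = I₁ cos²(111° − 67°) = 0.1527 I₀ · cos²(44°) = 0.079 I₀.
After rotation:
I₁ = I₀ cos²(67° − 0°) = I₀ cos²(67°) = 0.1527 I₀.
I₂ = I₁ cos²(76° − 67°) = 0.1527 I₀ · cos²(9°) = 0.1489 I₀.
Ratio = 0.1489 / 0.079 = 1.885.

I_new/I_old ≈ 1.89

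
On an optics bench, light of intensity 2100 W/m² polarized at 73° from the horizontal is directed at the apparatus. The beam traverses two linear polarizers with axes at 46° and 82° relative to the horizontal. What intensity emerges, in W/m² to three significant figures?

I ≈ 1090 W/m²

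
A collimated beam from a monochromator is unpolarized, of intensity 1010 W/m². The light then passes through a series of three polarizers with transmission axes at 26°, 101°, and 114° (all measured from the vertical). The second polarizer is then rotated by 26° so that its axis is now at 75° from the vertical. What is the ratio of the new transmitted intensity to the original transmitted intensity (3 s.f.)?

I_new/I_old ≈ 4.09

Before rotation:
Unpolarized light through the first polarizer → I₁ = ½ I₀, now polarized at 26°.
I₂ = I₁ cos²(101° − 26°) = 0.5 I₀ · cos²(75°) = 0.03349 I₀.
I₃ = I₂ cos²(114° − 101°) = 0.03349 I₀ · cos²(13°) = 0.0318 I₀.
After rotation:
Unpolarized light through the first polarizer → I₁ = ½ I₀, now polarized at 26°.
I₂ = I₁ cos²(75° − 26°) = 0.5 I₀ · cos²(49°) = 0.2152 I₀.
I₃ = I₂ cos²(114° − 75°) = 0.2152 I₀ · cos²(39°) = 0.13 I₀.
Ratio = 0.13 / 0.0318 = 4.087.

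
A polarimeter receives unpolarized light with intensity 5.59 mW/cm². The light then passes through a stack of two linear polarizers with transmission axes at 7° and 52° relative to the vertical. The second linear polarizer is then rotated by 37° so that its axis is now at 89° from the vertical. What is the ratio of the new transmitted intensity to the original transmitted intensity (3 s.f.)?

I_new/I_old ≈ 0.0387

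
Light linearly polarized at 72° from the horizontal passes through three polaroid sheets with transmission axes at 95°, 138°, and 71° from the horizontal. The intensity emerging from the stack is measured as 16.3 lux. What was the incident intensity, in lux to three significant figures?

I₀ ≈ 236 lux

I₁ = I₀ cos²(95° − 72°) = I₀ cos²(23°) = 0.8473 I₀.
I₂ = I₁ cos²(138° − 95°) = 0.8473 I₀ · cos²(43°) = 0.4532 I₀.
I₃ = I₂ cos²(71° − 138°) = 0.4532 I₀ · cos²(67°) = 0.06919 I₀.
So 16.3 lux = 0.06919 I₀, giving I₀ = 16.3/0.06919 = 235.6 lux.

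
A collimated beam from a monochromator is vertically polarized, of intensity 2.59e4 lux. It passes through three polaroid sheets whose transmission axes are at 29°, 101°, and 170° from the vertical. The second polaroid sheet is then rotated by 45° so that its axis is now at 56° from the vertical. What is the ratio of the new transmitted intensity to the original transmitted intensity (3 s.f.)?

I_new/I_old ≈ 10.7

Before rotation:
I₁ = I₀ cos²(29° − 0°) = I₀ cos²(29°) = 0.765 I₀.
I₂ = I₁ cos²(101° − 29°) = 0.765 I₀ · cos²(72°) = 0.07305 I₀.
I₃ = I₂ cos²(170° − 101°) = 0.07305 I₀ · cos²(69°) = 0.009381 I₀.
After rotation:
I₁ = I₀ cos²(29° − 0°) = I₀ cos²(29°) = 0.765 I₀.
I₂ = I₁ cos²(56° − 29°) = 0.765 I₀ · cos²(27°) = 0.6073 I₀.
Angle between axes 2 and 3: 66°. I₃ = 0.6073 I₀ · cos²(66°) = 0.1005 I₀.
Ratio = 0.1005 / 0.009381 = 10.71.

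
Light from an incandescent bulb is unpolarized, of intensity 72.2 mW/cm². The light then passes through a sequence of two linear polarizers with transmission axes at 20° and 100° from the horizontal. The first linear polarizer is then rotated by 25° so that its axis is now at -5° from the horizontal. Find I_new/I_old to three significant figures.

I_new/I_old ≈ 2.22

Before rotation:
Unpolarized light through the first polarizer → I₁ = ½ I₀, now polarized at 20°.
I₂ = I₁ cos²(100° − 20°) = 0.5 I₀ · cos²(80°) = 0.01508 I₀.
After rotation:
Unpolarized light through the first polarizer → I₁ = ½ I₀, now polarized at -5°.
Angle between axes 1 and 2: 75°. I₂ = 0.5 I₀ · cos²(75°) = 0.03349 I₀.
Ratio = 0.03349 / 0.01508 = 2.222.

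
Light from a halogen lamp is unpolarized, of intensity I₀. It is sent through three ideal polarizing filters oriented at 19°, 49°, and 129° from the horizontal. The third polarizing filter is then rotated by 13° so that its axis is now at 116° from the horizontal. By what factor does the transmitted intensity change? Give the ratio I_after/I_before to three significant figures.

I_new/I_old ≈ 5.06

Before rotation:
Unpolarized light through the first polarizer → I₁ = ½ I₀, now polarized at 19°.
I₂ = I₁ cos²(49° − 19°) = 0.5 I₀ · cos²(30°) = 0.375 I₀.
I₃ = I₂ cos²(129° − 49°) = 0.375 I₀ · cos²(80°) = 0.01131 I₀.
After rotation:
Unpolarized light through the first polarizer → I₁ = ½ I₀, now polarized at 19°.
I₂ = I₁ cos²(49° − 19°) = 0.5 I₀ · cos²(30°) = 0.375 I₀.
I₃ = I₂ cos²(116° − 49°) = 0.375 I₀ · cos²(67°) = 0.05725 I₀.
Ratio = 0.05725 / 0.01131 = 5.063.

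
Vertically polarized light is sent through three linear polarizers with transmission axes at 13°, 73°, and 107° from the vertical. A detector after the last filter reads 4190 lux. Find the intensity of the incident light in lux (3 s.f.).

By Malus's law, I₁ = I₀ cos²(13° − 0°) = I₀ cos²(13°) = 0.9494 I₀.
I₂ = I₁ cos²(73° − 13°) = 0.9494 I₀ · cos²(60°) = 0.2373 I₀.
I₃ = I₂ cos²(107° − 73°) = 0.2373 I₀ · cos²(34°) = 0.1631 I₀.
So 4190 lux = 0.1631 I₀, giving I₀ = 4190/0.1631 = 2.568e+04 lux.

I₀ ≈ 2.57e4 lux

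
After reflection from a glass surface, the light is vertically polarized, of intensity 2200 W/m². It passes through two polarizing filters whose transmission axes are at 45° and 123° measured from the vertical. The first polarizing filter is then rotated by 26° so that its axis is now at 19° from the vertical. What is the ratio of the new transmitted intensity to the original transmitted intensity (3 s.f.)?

I_new/I_old ≈ 2.42

Before rotation:
By Malus's law, I₁ = I₀ cos²(45° − 0°) = I₀ cos²(45°) = 0.5 I₀.
I₂ = I₁ cos²(123° − 45°) = 0.5 I₀ · cos²(78°) = 0.02161 I₀.
After rotation:
I₁ = I₀ cos²(19° − 0°) = I₀ cos²(19°) = 0.894 I₀.
Angle between axes 1 and 2: 76°. I₂ = 0.894 I₀ · cos²(76°) = 0.05232 I₀.
Ratio = 0.05232 / 0.02161 = 2.421.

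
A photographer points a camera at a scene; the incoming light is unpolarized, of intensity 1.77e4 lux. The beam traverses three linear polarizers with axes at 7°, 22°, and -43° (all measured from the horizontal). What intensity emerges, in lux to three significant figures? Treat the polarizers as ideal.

I ≈ 1470 lux

Unpolarized light through the first polarizer → I₁ = 1.77e4 lux/2 = 8850 lux, polarized at 7°.
I₂ = I₁ · cos²(15°) = 8850 · 0.933 = 8257 lux.
I₃ = I₂ · cos²(65°) = 8257 · 0.1786 = 1475 lux.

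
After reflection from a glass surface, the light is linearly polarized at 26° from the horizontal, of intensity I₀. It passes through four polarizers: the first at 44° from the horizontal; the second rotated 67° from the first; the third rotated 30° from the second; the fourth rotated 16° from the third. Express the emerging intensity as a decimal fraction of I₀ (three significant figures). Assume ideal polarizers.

≈ 0.0957 I₀

I₁ = I₀ cos²(44° − 26°) = I₀ cos²(18°) = 0.9045 I₀.
I₂ = I₁ cos²(67°) = 0.9045 · 0.1527 I₀ = 0.1381 I₀.
I₃ = I₂ cos²(30°) = 0.1381 · 0.75 I₀ = 0.1036 I₀.
I₄ = I₃ cos²(16°) = 0.1036 · 0.924 I₀ = 0.0957 I₀.
Transmitted fraction = 0.0957.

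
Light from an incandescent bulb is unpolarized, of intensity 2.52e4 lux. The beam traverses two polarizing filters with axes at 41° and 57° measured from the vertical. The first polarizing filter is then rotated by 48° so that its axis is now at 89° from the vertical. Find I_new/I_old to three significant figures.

I_new/I_old ≈ 0.778

Before rotation:
Unpolarized light through the first polarizer → I₁ = ½ I₀, now polarized at 41°.
I₂ = I₁ cos²(57° − 41°) = 0.5 I₀ · cos²(16°) = 0.462 I₀.
After rotation:
Unpolarized light through the first polarizer → I₁ = ½ I₀, now polarized at 89°.
I₂ = I₁ cos²(57° − 89°) = 0.5 I₀ · cos²(32°) = 0.3596 I₀.
Ratio = 0.3596 / 0.462 = 0.7783.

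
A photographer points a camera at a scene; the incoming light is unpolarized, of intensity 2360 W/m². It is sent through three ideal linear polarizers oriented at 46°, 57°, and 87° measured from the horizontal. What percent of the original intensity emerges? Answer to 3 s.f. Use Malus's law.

≈ 36.1%

Unpolarized light through the first polarizer → I₁ = 2360 W/m²/2 = 1180 W/m², polarized at 46°.
I₂ = I₁ · cos²(11°) = 1180 · 0.9636 = 1137 W/m².
I₃ = I₂ · cos²(30°) = 1137 · 0.75 = 852.8 W/m².
That is 36.13% of the incident intensity.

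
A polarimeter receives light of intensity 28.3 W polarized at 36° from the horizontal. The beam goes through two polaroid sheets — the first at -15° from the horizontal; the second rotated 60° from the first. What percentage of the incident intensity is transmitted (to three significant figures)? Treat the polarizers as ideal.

I₁ = 28.3 W · cos²(51°) = 11.21 W.
I₂ = I₁ · cos²(60°) = 11.21 · 0.25 = 2.802 W.
That is 9.901% of the incident intensity.

≈ 9.90%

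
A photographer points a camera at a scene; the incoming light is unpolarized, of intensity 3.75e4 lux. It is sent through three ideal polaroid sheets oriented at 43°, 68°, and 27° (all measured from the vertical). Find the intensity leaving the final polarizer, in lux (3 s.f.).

I ≈ 8770 lux

Unpolarized light through the first polarizer → I₁ = 3.75e4 lux/2 = 1.875e+04 lux, polarized at 43°.
I₂ = I₁ · cos²(25°) = 1.875e+04 · 0.8214 = 1.54e+04 lux.
I₃ = I₂ · cos²(41°) = 1.54e+04 · 0.5696 = 8772 lux.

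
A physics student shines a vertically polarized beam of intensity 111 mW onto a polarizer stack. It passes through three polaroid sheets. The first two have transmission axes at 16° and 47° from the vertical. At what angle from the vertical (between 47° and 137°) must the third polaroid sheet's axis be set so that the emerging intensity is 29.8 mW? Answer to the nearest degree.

By Malus's law, I₁ = I₀ cos²(16° − 0°) = I₀ cos²(16°) = 0.924 I₀.
I₂ = I₁ cos²(47° − 16°) = 0.924 I₀ · cos²(31°) = 0.6789 I₀.
Target fraction: 29.8 / 111 mW = 0.2685 of I₀.
Need I₃/I₀ = 0.2685, so cos²(θ − 47°) = 0.2685 / 0.6789 = 0.3954.
θ − 47° = arccos(√0.3954) = 51.0°, giving θ ≈ 47 + 51.0 = 98.0°.

θ ≈ 98°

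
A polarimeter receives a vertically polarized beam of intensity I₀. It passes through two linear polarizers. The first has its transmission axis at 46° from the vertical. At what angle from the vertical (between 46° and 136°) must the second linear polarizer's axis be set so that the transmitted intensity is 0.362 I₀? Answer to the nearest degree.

θ ≈ 76°

By Malus's law, I₁ = I₀ cos²(46° − 0°) = I₀ cos²(46°) = 0.4826 I₀.
Need I₂/I₀ = 0.362, so cos²(θ − 46°) = 0.362 / 0.4826 = 0.7502.
θ − 46° = arccos(√0.7502) = 30.0°, giving θ ≈ 46 + 30.0 = 76.0°.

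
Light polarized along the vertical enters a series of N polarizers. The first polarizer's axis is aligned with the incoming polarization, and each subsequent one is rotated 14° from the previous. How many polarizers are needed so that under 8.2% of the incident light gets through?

N = 43

First polarizer is aligned with the polarization: full transmission.
Each further stage multiplies by cos²(14°) = 0.9415.
After N polarizers: T = 0.9415^(N−1). Require T < 0.082 ⇒ N−1 > ln(0.082)/ln(0.9415) = 41.47, so N−1 ≥ 42 and N = 43.
Check: N=43 gives T = 0.07942 < 0.082; N=42 gives T = 0.08436.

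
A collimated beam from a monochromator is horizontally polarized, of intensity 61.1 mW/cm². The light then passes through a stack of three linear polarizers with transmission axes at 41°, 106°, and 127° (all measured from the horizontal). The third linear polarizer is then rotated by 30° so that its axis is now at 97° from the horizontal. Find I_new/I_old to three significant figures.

I_new/I_old ≈ 1.12

Before rotation:
I₁ = I₀ cos²(41° − 0°) = I₀ cos²(41°) = 0.5696 I₀.
I₂ = I₁ cos²(106° − 41°) = 0.5696 I₀ · cos²(65°) = 0.1017 I₀.
I₃ = I₂ cos²(127° − 106°) = 0.1017 I₀ · cos²(21°) = 0.08867 I₀.
After rotation:
I₁ = I₀ cos²(41° − 0°) = I₀ cos²(41°) = 0.5696 I₀.
I₂ = I₁ cos²(106° − 41°) = 0.5696 I₀ · cos²(65°) = 0.1017 I₀.
I₃ = I₂ cos²(97° − 106°) = 0.1017 I₀ · cos²(9°) = 0.09924 I₀.
Ratio = 0.09924 / 0.08867 = 1.119.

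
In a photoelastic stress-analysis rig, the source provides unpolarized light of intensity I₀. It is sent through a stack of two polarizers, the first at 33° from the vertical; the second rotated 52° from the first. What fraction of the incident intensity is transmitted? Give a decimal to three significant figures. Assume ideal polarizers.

≈ 0.190 I₀

Unpolarized light through the first polarizer → I₁ = ½ I₀, now polarized at 33°.
I₂ = I₁ cos²(52°) = 0.5 · 0.379 I₀ = 0.1895 I₀.
Transmitted fraction = 0.1895.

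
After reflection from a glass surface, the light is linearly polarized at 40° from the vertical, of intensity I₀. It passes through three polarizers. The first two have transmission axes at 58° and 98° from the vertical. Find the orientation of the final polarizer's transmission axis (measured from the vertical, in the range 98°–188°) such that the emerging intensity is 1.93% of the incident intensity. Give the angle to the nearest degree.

By Malus's law, I₁ = I₀ cos²(58° − 40°) = I₀ cos²(18°) = 0.9045 I₀.
I₂ = I₁ cos²(98° − 58°) = 0.9045 I₀ · cos²(40°) = 0.5308 I₀.
Need I₃/I₀ = 0.0193, so cos²(θ − 98°) = 0.0193 / 0.5308 = 0.03636.
θ − 98° = arccos(√0.03636) = 79.0°, giving θ ≈ 98 + 79.0 = 177.0°.

θ ≈ 177°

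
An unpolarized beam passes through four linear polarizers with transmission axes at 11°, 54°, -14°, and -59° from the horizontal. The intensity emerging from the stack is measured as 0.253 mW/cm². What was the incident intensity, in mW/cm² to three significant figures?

I₀ ≈ 13.5 mW/cm²

Unpolarized light through the first polarizer → I₁ = ½ I₀, now polarized at 11°.
I₂ = I₁ cos²(54° − 11°) = 0.5 I₀ · cos²(43°) = 0.2674 I₀.
I₃ = I₂ cos²(-14° − 54°) = 0.2674 I₀ · cos²(68°) = 0.03753 I₀.
I₄ = I₃ cos²(-59° + 14°) = 0.03753 I₀ · cos²(45°) = 0.01876 I₀.
So 0.253 mW/cm² = 0.01876 I₀, giving I₀ = 0.253/0.01876 = 13.48 mW/cm².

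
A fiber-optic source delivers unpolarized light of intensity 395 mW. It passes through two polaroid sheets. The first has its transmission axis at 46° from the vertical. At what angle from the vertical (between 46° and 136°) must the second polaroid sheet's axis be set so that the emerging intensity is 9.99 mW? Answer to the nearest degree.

Unpolarized light through the first polarizer → I₁ = ½ I₀, now polarized at 46°.
Target fraction: 9.99 / 395 mW = 0.02529 of I₀.
Need I₂/I₀ = 0.02529, so cos²(θ − 46°) = 0.02529 / 0.5 = 0.05058.
θ − 46° = arccos(√0.05058) = 77.0°, giving θ ≈ 46 + 77.0 = 123.0°.

θ ≈ 123°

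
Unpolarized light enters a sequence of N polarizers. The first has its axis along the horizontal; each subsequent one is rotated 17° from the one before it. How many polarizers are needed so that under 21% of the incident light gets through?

N = 11

First polarizer halves the unpolarized light: factor 1/2.
Each further stage multiplies by cos²(17°) = 0.9145.
After N polarizers: T = 0.5·0.9145^(N−1). Require T < 0.21 ⇒ N−1 > ln(0.21/0.5)/ln(0.9145) = 9.71, so N−1 ≥ 10 and N = 11.
Check: N=11 gives T = 0.2046 < 0.21; N=10 gives T = 0.2237.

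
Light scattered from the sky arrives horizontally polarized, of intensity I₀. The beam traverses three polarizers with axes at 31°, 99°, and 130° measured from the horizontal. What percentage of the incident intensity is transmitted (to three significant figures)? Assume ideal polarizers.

By Malus's law, I₁ = I₀ cos²(31° − 0°) = I₀ cos²(31°) = 0.7347 I₀.
I₂ = I₁ cos²(99° − 31°) = 0.7347 I₀ · cos²(68°) = 0.1031 I₀.
I₃ = I₂ cos²(130° − 99°) = 0.1031 I₀ · cos²(31°) = 0.07576 I₀.
That is 7.576% of the incident intensity.

≈ 7.58%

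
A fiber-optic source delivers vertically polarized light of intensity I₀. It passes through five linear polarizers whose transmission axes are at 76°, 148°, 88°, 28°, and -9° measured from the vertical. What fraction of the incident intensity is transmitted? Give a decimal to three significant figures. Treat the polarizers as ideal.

≈ 0.000223 I₀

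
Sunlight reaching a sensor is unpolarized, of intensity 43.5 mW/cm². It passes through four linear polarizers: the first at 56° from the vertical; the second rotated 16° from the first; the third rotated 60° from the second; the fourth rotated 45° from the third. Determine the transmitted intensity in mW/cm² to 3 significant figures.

I ≈ 2.51 mW/cm²

Unpolarized light through the first polarizer → I₁ = 43.5 mW/cm²/2 = 21.75 mW/cm², polarized at 56°.
I₂ = I₁ · cos²(16°) = 21.75 · 0.924 = 20.1 mW/cm².
I₃ = I₂ · cos²(60°) = 20.1 · 0.25 = 5.024 mW/cm².
I₄ = I₃ · cos²(45°) = 5.024 · 0.5 = 2.512 mW/cm².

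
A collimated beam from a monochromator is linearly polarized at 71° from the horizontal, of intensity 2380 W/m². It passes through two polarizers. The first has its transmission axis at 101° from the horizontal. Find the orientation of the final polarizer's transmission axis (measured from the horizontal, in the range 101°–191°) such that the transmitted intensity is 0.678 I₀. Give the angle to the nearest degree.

θ ≈ 119°

I₁ = I₀ cos²(101° − 71°) = I₀ cos²(30°) = 0.75 I₀.
Need I₂/I₀ = 0.678, so cos²(θ − 101°) = 0.678 / 0.75 = 0.904.
θ − 101° = arccos(√0.904) = 18.0°, giving θ ≈ 101 + 18.0 = 119.0°.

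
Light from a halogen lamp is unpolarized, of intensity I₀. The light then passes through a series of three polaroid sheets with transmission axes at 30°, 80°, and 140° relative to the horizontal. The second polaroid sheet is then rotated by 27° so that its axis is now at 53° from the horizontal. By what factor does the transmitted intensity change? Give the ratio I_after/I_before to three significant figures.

Before rotation:
Unpolarized light through the first polarizer → I₁ = ½ I₀, now polarized at 30°.
I₂ = I₁ cos²(80° − 30°) = 0.5 I₀ · cos²(50°) = 0.2066 I₀.
I₃ = I₂ cos²(140° − 80°) = 0.2066 I₀ · cos²(60°) = 0.05165 I₀.
After rotation:
Unpolarized light through the first polarizer → I₁ = ½ I₀, now polarized at 30°.
I₂ = I₁ cos²(53° − 30°) = 0.5 I₀ · cos²(23°) = 0.4237 I₀.
I₃ = I₂ cos²(140° − 53°) = 0.4237 I₀ · cos²(87°) = 0.00116 I₀.
Ratio = 0.00116 / 0.05165 = 0.02247.

I_new/I_old ≈ 0.0225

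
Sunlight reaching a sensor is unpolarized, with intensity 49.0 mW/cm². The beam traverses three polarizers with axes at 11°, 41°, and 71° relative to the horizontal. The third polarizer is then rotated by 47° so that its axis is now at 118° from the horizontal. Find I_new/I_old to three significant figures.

Before rotation:
Unpolarized light through the first polarizer → I₁ = ½ I₀, now polarized at 11°.
I₂ = I₁ cos²(41° − 11°) = 0.5 I₀ · cos²(30°) = 0.375 I₀.
I₃ = I₂ cos²(71° − 41°) = 0.375 I₀ · cos²(30°) = 0.2813 I₀.
After rotation:
Unpolarized light through the first polarizer → I₁ = ½ I₀, now polarized at 11°.
I₂ = I₁ cos²(41° − 11°) = 0.5 I₀ · cos²(30°) = 0.375 I₀.
I₃ = I₂ cos²(118° − 41°) = 0.375 I₀ · cos²(77°) = 0.01898 I₀.
Ratio = 0.01898 / 0.2813 = 0.06747.

I_new/I_old ≈ 0.0675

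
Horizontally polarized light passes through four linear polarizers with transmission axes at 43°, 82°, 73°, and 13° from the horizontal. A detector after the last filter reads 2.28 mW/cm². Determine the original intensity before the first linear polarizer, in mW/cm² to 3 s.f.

I₀ ≈ 28.9 mW/cm²

I₁ = I₀ cos²(43° − 0°) = I₀ cos²(43°) = 0.5349 I₀.
I₂ = I₁ cos²(82° − 43°) = 0.5349 I₀ · cos²(39°) = 0.323 I₀.
I₃ = I₂ cos²(73° − 82°) = 0.323 I₀ · cos²(9°) = 0.3151 I₀.
I₄ = I₃ cos²(13° − 73°) = 0.3151 I₀ · cos²(60°) = 0.07878 I₀.
So 2.28 mW/cm² = 0.07878 I₀, giving I₀ = 2.28/0.07878 = 28.94 mW/cm².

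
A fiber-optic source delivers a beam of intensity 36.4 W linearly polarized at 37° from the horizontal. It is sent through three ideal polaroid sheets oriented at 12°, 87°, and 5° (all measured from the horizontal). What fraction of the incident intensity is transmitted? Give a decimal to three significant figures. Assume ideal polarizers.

By Malus's law, I₁ = 36.4 W · cos²(25°) = 29.9 W.
I₂ = I₁ · cos²(75°) = 29.9 · 0.06699 = 2.003 W.
I₃ = I₂ · cos²(82°) = 2.003 · 0.01937 = 0.03879 W.
Transmitted fraction = 0.001066.

I/I₀ ≈ 0.00107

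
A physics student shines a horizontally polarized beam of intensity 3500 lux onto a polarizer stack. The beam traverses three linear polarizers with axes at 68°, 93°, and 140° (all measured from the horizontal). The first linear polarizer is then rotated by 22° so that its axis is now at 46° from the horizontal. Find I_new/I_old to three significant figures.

Before rotation:
By Malus's law, I₁ = I₀ cos²(68° − 0°) = I₀ cos²(68°) = 0.1403 I₀.
I₂ = I₁ cos²(93° − 68°) = 0.1403 I₀ · cos²(25°) = 0.1153 I₀.
I₃ = I₂ cos²(140° − 93°) = 0.1153 I₀ · cos²(47°) = 0.05361 I₀.
After rotation:
I₁ = I₀ cos²(46° − 0°) = I₀ cos²(46°) = 0.4826 I₀.
I₂ = I₁ cos²(93° − 46°) = 0.4826 I₀ · cos²(47°) = 0.2244 I₀.
I₃ = I₂ cos²(140° − 93°) = 0.2244 I₀ · cos²(47°) = 0.1044 I₀.
Ratio = 0.1044 / 0.05361 = 1.947.

I_new/I_old ≈ 1.95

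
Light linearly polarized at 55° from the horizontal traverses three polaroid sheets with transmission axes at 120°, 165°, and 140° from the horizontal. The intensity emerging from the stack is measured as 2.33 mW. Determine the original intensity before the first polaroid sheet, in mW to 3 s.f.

I₀ ≈ 31.8 mW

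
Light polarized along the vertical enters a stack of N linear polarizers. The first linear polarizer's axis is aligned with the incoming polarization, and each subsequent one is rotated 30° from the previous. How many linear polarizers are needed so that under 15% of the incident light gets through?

N = 8

First polarizer is aligned with the polarization: full transmission.
Each further stage multiplies by cos²(30°) = 0.75.
After N polarizers: T = 0.75^(N−1). Require T < 0.15 ⇒ N−1 > ln(0.15)/ln(0.75) = 6.59, so N−1 ≥ 7 and N = 8.
Check: N=8 gives T = 0.1335 < 0.15; N=7 gives T = 0.178.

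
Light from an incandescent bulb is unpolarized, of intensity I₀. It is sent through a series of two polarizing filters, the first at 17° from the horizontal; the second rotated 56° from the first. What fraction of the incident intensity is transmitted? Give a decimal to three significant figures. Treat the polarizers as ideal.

≈ 0.156 I₀

Unpolarized light through the first polarizer → I₁ = ½ I₀, now polarized at 17°.
I₂ = I₁ cos²(56°) = 0.5 · 0.3127 I₀ = 0.1563 I₀.
Transmitted fraction = 0.1563.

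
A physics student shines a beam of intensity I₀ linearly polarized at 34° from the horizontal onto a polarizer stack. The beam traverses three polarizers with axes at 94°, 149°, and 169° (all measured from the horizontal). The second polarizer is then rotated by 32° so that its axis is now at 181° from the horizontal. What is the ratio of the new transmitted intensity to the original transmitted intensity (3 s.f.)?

I_new/I_old ≈ 0.00902

Before rotation:
I₁ = I₀ cos²(94° − 34°) = I₀ cos²(60°) = 0.25 I₀.
I₂ = I₁ cos²(149° − 94°) = 0.25 I₀ · cos²(55°) = 0.08225 I₀.
I₃ = I₂ cos²(169° − 149°) = 0.08225 I₀ · cos²(20°) = 0.07263 I₀.
After rotation:
I₁ = I₀ cos²(94° − 34°) = I₀ cos²(60°) = 0.25 I₀.
I₂ = I₁ cos²(181° − 94°) = 0.25 I₀ · cos²(87°) = 0.0006848 I₀.
I₃ = I₂ cos²(169° − 181°) = 0.0006848 I₀ · cos²(12°) = 0.0006552 I₀.
Ratio = 0.0006552 / 0.07263 = 0.009021.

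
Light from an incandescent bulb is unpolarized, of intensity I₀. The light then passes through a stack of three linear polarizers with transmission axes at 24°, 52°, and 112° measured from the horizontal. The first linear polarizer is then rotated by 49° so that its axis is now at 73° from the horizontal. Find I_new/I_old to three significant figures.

I_new/I_old ≈ 1.12

Before rotation:
Unpolarized light through the first polarizer → I₁ = ½ I₀, now polarized at 24°.
I₂ = I₁ cos²(52° − 24°) = 0.5 I₀ · cos²(28°) = 0.3898 I₀.
I₃ = I₂ cos²(112° − 52°) = 0.3898 I₀ · cos²(60°) = 0.09745 I₀.
After rotation:
Unpolarized light through the first polarizer → I₁ = ½ I₀, now polarized at 73°.
I₂ = I₁ cos²(52° − 73°) = 0.5 I₀ · cos²(21°) = 0.4358 I₀.
I₃ = I₂ cos²(112° − 52°) = 0.4358 I₀ · cos²(60°) = 0.1089 I₀.
Ratio = 0.1089 / 0.09745 = 1.118.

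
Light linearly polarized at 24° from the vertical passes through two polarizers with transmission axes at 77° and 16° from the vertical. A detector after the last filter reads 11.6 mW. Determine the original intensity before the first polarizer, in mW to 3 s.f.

I₀ ≈ 136 mW

I₁ = I₀ cos²(77° − 24°) = I₀ cos²(53°) = 0.3622 I₀.
I₂ = I₁ cos²(16° − 77°) = 0.3622 I₀ · cos²(61°) = 0.08513 I₀.
So 11.6 mW = 0.08513 I₀, giving I₀ = 11.6/0.08513 = 136.3 mW.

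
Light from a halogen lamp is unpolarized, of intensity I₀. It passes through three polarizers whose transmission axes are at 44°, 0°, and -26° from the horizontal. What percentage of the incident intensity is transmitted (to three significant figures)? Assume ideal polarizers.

≈ 20.9%

Unpolarized light through the first polarizer → I₁ = ½ I₀, now polarized at 44°.
I₂ = I₁ cos²(0° − 44°) = 0.5 I₀ · cos²(44°) = 0.2587 I₀.
I₃ = I₂ cos²(-26° − 0°) = 0.2587 I₀ · cos²(26°) = 0.209 I₀.
That is 20.9% of the incident intensity.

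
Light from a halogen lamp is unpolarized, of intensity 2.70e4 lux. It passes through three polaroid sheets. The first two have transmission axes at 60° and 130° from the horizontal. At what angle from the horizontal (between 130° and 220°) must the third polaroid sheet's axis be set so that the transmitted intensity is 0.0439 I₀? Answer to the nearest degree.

θ ≈ 160°

Unpolarized light through the first polarizer → I₁ = ½ I₀, now polarized at 60°.
I₂ = I₁ cos²(130° − 60°) = 0.5 I₀ · cos²(70°) = 0.05849 I₀.
Need I₃/I₀ = 0.0439, so cos²(θ − 130°) = 0.0439 / 0.05849 = 0.7506.
θ − 130° = arccos(√0.7506) = 30.0°, giving θ ≈ 130 + 30.0 = 160.0°.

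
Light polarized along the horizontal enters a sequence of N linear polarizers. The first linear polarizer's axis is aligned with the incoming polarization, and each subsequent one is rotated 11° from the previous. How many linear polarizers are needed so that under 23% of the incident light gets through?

N = 41

First polarizer is aligned with the polarization: full transmission.
Each further stage multiplies by cos²(11°) = 0.9636.
After N polarizers: T = 0.9636^(N−1). Require T < 0.23 ⇒ N−1 > ln(0.23)/ln(0.9636) = 39.63, so N−1 ≥ 40 and N = 41.
Check: N=41 gives T = 0.2268 < 0.23; N=40 gives T = 0.2354.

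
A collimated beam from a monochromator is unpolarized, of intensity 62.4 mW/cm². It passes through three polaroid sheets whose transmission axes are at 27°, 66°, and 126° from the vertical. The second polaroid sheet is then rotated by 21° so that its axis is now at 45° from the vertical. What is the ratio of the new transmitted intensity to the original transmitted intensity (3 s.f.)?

Before rotation:
Unpolarized light through the first polarizer → I₁ = ½ I₀, now polarized at 27°.
I₂ = I₁ cos²(66° − 27°) = 0.5 I₀ · cos²(39°) = 0.302 I₀.
I₃ = I₂ cos²(126° − 66°) = 0.302 I₀ · cos²(60°) = 0.07549 I₀.
After rotation:
Unpolarized light through the first polarizer → I₁ = ½ I₀, now polarized at 27°.
I₂ = I₁ cos²(45° − 27°) = 0.5 I₀ · cos²(18°) = 0.4523 I₀.
I₃ = I₂ cos²(126° − 45°) = 0.4523 I₀ · cos²(81°) = 0.01107 I₀.
Ratio = 0.01107 / 0.07549 = 0.1466.

I_new/I_old ≈ 0.147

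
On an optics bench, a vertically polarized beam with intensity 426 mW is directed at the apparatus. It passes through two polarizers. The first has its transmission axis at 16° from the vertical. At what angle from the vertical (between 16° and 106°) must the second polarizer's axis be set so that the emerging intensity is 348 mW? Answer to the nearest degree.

θ ≈ 36°

By Malus's law, I₁ = I₀ cos²(16° − 0°) = I₀ cos²(16°) = 0.924 I₀.
Target fraction: 348 / 426 mW = 0.8169 of I₀.
Need I₂/I₀ = 0.8169, so cos²(θ − 16°) = 0.8169 / 0.924 = 0.8841.
θ − 16° = arccos(√0.8841) = 19.9°, giving θ ≈ 16 + 19.9 = 35.9°.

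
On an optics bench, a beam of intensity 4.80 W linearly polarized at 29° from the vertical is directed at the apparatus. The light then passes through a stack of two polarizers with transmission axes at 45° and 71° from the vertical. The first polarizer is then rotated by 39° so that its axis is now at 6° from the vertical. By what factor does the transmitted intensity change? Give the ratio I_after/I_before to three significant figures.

I_new/I_old ≈ 0.203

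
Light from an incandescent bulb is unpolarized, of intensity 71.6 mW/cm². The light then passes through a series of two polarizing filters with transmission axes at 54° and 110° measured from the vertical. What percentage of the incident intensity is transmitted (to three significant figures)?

Unpolarized light through the first polarizer → I₁ = 71.6 mW/cm²/2 = 35.8 mW/cm², polarized at 54°.
I₂ = I₁ · cos²(56°) = 35.8 · 0.3127 = 11.19 mW/cm².
That is 15.63% of the incident intensity.

≈ 15.6%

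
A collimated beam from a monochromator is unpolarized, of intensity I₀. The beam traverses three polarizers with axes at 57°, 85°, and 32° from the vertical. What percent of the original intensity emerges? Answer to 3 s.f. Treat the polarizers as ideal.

Unpolarized light through the first polarizer → I₁ = ½ I₀, now polarized at 57°.
I₂ = I₁ cos²(85° − 57°) = 0.5 I₀ · cos²(28°) = 0.3898 I₀.
I₃ = I₂ cos²(32° − 85°) = 0.3898 I₀ · cos²(53°) = 0.1412 I₀.
That is 14.12% of the incident intensity.

≈ 14.1%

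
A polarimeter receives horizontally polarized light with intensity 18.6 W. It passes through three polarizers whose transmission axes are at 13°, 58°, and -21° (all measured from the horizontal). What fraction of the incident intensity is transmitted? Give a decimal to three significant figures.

I/I₀ ≈ 0.0173

I₁ = 18.6 W · cos²(13°) = 17.66 W.
I₂ = I₁ · cos²(45°) = 17.66 · 0.5 = 8.829 W.
I₃ = I₂ · cos²(79°) = 8.829 · 0.03641 = 0.3215 W.
Transmitted fraction = 0.01728.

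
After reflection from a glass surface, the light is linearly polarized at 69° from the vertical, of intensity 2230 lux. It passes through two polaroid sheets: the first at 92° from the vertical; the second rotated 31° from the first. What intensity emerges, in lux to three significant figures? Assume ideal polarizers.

I ≈ 1390 lux

I₁ = 2230 lux · cos²(23°) = 1890 lux.
I₂ = I₁ · cos²(31°) = 1890 · 0.7347 = 1388 lux.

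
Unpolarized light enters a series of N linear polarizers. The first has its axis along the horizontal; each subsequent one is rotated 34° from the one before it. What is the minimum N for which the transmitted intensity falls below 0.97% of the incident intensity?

First polarizer halves the unpolarized light: factor 1/2.
Each further stage multiplies by cos²(34°) = 0.6873.
After N polarizers: T = 0.5·0.6873^(N−1). Require T < 0.0097 ⇒ N−1 > ln(0.0097/0.5)/ln(0.6873) = 10.51, so N−1 ≥ 11 and N = 12.
Check: N=12 gives T = 0.008084 < 0.0097; N=11 gives T = 0.01176.

N = 12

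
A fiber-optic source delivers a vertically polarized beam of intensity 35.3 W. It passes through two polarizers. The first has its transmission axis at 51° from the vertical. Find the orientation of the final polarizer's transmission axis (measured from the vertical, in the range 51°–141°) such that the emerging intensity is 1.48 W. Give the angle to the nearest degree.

By Malus's law, I₁ = I₀ cos²(51° − 0°) = I₀ cos²(51°) = 0.396 I₀.
Target fraction: 1.48 / 35.3 W = 0.04193 of I₀.
Need I₂/I₀ = 0.04193, so cos²(θ − 51°) = 0.04193 / 0.396 = 0.1059.
θ − 51° = arccos(√0.1059) = 71.0°, giving θ ≈ 51 + 71.0 = 122.0°.

θ ≈ 122°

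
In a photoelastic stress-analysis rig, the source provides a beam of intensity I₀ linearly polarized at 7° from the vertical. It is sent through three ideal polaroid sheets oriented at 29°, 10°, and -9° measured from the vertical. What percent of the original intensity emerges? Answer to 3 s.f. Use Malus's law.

By Malus's law, I₁ = I₀ cos²(29° − 7°) = I₀ cos²(22°) = 0.8597 I₀.
I₂ = I₁ cos²(10° − 29°) = 0.8597 I₀ · cos²(19°) = 0.7685 I₀.
I₃ = I₂ cos²(-9° − 10°) = 0.7685 I₀ · cos²(19°) = 0.6871 I₀.
That is 68.71% of the incident intensity.

≈ 68.7%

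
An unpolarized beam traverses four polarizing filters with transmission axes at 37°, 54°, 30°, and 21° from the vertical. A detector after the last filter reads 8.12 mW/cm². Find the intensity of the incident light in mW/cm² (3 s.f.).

I₀ ≈ 21.8 mW/cm²

Unpolarized light through the first polarizer → I₁ = ½ I₀, now polarized at 37°.
I₂ = I₁ cos²(54° − 37°) = 0.5 I₀ · cos²(17°) = 0.4573 I₀.
I₃ = I₂ cos²(30° − 54°) = 0.4573 I₀ · cos²(24°) = 0.3816 I₀.
I₄ = I₃ cos²(21° − 30°) = 0.3816 I₀ · cos²(9°) = 0.3723 I₀.
So 8.12 mW/cm² = 0.3723 I₀, giving I₀ = 8.12/0.3723 = 21.81 mW/cm².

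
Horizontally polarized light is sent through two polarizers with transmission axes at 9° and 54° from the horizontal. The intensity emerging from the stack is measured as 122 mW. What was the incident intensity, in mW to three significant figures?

By Malus's law, I₁ = I₀ cos²(9° − 0°) = I₀ cos²(9°) = 0.9755 I₀.
I₂ = I₁ cos²(54° − 9°) = 0.9755 I₀ · cos²(45°) = 0.4878 I₀.
So 122 mW = 0.4878 I₀, giving I₀ = 122/0.4878 = 250.1 mW.

I₀ ≈ 250 mW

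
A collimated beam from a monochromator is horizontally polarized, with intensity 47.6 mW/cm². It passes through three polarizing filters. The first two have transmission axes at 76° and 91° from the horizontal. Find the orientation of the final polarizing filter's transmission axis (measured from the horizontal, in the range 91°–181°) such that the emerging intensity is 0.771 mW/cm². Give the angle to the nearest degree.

θ ≈ 148°

I₁ = I₀ cos²(76° − 0°) = I₀ cos²(76°) = 0.05853 I₀.
I₂ = I₁ cos²(91° − 76°) = 0.05853 I₀ · cos²(15°) = 0.05461 I₀.
Target fraction: 0.771 / 47.6 mW/cm² = 0.0162 of I₀.
Need I₃/I₀ = 0.0162, so cos²(θ − 91°) = 0.0162 / 0.05461 = 0.2966.
θ − 91° = arccos(√0.2966) = 57.0°, giving θ ≈ 91 + 57.0 = 148.0°.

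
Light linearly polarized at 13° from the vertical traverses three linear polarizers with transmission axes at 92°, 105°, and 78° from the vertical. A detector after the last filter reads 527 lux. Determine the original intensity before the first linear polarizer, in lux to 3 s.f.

I₁ = I₀ cos²(92° − 13°) = I₀ cos²(79°) = 0.03641 I₀.
I₂ = I₁ cos²(105° − 92°) = 0.03641 I₀ · cos²(13°) = 0.03457 I₀.
I₃ = I₂ cos²(78° − 105°) = 0.03457 I₀ · cos²(27°) = 0.02744 I₀.
So 527 lux = 0.02744 I₀, giving I₀ = 527/0.02744 = 1.92e+04 lux.

I₀ ≈ 1.92e4 lux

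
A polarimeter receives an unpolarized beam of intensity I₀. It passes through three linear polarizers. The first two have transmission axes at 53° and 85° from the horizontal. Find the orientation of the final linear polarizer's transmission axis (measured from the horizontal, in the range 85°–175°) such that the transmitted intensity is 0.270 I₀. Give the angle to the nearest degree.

Unpolarized light through the first polarizer → I₁ = ½ I₀, now polarized at 53°.
I₂ = I₁ cos²(85° − 53°) = 0.5 I₀ · cos²(32°) = 0.3596 I₀.
Need I₃/I₀ = 0.27, so cos²(θ − 85°) = 0.27 / 0.3596 = 0.7508.
θ − 85° = arccos(√0.7508) = 29.9°, giving θ ≈ 85 + 29.9 = 114.9°.

θ ≈ 115°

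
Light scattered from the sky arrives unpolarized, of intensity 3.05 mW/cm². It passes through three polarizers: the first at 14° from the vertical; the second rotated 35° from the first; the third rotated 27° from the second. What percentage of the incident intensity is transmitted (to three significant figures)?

≈ 26.6%

Unpolarized light through the first polarizer → I₁ = 3.05 mW/cm²/2 = 1.525 mW/cm², polarized at 14°.
I₂ = I₁ · cos²(35°) = 1.525 · 0.671 = 1.023 mW/cm².
I₃ = I₂ · cos²(27°) = 1.023 · 0.7939 = 0.8124 mW/cm².
That is 26.64% of the incident intensity.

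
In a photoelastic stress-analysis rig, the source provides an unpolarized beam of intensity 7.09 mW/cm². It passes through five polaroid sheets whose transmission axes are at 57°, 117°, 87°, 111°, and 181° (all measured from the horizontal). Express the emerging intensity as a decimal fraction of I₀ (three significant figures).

I/I₀ ≈ 0.00915

Unpolarized light through the first polarizer → I₁ = 7.09 mW/cm²/2 = 3.545 mW/cm², polarized at 57°.
I₂ = I₁ · cos²(60°) = 3.545 · 0.25 = 0.8863 mW/cm².
I₃ = I₂ · cos²(30°) = 0.8863 · 0.75 = 0.6647 mW/cm².
I₄ = I₃ · cos²(24°) = 0.6647 · 0.8346 = 0.5547 mW/cm².
I₅ = I₄ · cos²(70°) = 0.5547 · 0.117 = 0.06489 mW/cm².
Transmitted fraction = 0.009152.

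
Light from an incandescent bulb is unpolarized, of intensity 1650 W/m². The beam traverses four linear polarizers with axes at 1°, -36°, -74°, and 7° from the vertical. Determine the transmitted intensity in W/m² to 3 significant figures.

Unpolarized light through the first polarizer → I₁ = 1650 W/m²/2 = 825 W/m², polarized at 1°.
I₂ = I₁ · cos²(37°) = 825 · 0.6378 = 526.2 W/m².
I₃ = I₂ · cos²(38°) = 526.2 · 0.621 = 326.7 W/m².
I₄ = I₃ · cos²(81°) = 326.7 · 0.02447 = 7.996 W/m².

I ≈ 8.00 W/m²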